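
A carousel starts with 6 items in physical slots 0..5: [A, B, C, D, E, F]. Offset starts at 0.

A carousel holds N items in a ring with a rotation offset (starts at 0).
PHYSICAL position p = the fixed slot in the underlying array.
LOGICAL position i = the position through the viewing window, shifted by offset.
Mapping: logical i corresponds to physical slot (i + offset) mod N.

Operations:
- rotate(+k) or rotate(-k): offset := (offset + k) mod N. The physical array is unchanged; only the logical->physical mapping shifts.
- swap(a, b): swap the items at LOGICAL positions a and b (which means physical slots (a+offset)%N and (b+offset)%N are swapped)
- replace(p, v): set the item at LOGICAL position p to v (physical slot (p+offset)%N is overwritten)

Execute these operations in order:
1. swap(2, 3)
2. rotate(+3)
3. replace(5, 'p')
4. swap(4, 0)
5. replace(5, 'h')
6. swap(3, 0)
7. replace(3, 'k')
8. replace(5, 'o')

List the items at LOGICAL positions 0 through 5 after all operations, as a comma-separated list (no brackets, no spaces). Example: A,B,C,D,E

After op 1 (swap(2, 3)): offset=0, physical=[A,B,D,C,E,F], logical=[A,B,D,C,E,F]
After op 2 (rotate(+3)): offset=3, physical=[A,B,D,C,E,F], logical=[C,E,F,A,B,D]
After op 3 (replace(5, 'p')): offset=3, physical=[A,B,p,C,E,F], logical=[C,E,F,A,B,p]
After op 4 (swap(4, 0)): offset=3, physical=[A,C,p,B,E,F], logical=[B,E,F,A,C,p]
After op 5 (replace(5, 'h')): offset=3, physical=[A,C,h,B,E,F], logical=[B,E,F,A,C,h]
After op 6 (swap(3, 0)): offset=3, physical=[B,C,h,A,E,F], logical=[A,E,F,B,C,h]
After op 7 (replace(3, 'k')): offset=3, physical=[k,C,h,A,E,F], logical=[A,E,F,k,C,h]
After op 8 (replace(5, 'o')): offset=3, physical=[k,C,o,A,E,F], logical=[A,E,F,k,C,o]

Answer: A,E,F,k,C,o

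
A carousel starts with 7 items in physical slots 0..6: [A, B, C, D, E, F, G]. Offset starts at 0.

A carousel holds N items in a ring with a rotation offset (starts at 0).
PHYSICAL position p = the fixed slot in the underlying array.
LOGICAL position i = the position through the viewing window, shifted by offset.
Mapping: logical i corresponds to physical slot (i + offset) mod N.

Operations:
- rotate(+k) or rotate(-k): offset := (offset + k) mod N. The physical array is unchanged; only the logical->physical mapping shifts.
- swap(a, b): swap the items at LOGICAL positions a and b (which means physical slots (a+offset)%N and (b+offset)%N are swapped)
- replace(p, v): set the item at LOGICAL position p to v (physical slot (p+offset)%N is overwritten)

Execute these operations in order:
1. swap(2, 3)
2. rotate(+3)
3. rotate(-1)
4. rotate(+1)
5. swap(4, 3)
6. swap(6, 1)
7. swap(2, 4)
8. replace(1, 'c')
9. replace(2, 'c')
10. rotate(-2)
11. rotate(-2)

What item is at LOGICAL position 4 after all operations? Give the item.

After op 1 (swap(2, 3)): offset=0, physical=[A,B,D,C,E,F,G], logical=[A,B,D,C,E,F,G]
After op 2 (rotate(+3)): offset=3, physical=[A,B,D,C,E,F,G], logical=[C,E,F,G,A,B,D]
After op 3 (rotate(-1)): offset=2, physical=[A,B,D,C,E,F,G], logical=[D,C,E,F,G,A,B]
After op 4 (rotate(+1)): offset=3, physical=[A,B,D,C,E,F,G], logical=[C,E,F,G,A,B,D]
After op 5 (swap(4, 3)): offset=3, physical=[G,B,D,C,E,F,A], logical=[C,E,F,A,G,B,D]
After op 6 (swap(6, 1)): offset=3, physical=[G,B,E,C,D,F,A], logical=[C,D,F,A,G,B,E]
After op 7 (swap(2, 4)): offset=3, physical=[F,B,E,C,D,G,A], logical=[C,D,G,A,F,B,E]
After op 8 (replace(1, 'c')): offset=3, physical=[F,B,E,C,c,G,A], logical=[C,c,G,A,F,B,E]
After op 9 (replace(2, 'c')): offset=3, physical=[F,B,E,C,c,c,A], logical=[C,c,c,A,F,B,E]
After op 10 (rotate(-2)): offset=1, physical=[F,B,E,C,c,c,A], logical=[B,E,C,c,c,A,F]
After op 11 (rotate(-2)): offset=6, physical=[F,B,E,C,c,c,A], logical=[A,F,B,E,C,c,c]

Answer: C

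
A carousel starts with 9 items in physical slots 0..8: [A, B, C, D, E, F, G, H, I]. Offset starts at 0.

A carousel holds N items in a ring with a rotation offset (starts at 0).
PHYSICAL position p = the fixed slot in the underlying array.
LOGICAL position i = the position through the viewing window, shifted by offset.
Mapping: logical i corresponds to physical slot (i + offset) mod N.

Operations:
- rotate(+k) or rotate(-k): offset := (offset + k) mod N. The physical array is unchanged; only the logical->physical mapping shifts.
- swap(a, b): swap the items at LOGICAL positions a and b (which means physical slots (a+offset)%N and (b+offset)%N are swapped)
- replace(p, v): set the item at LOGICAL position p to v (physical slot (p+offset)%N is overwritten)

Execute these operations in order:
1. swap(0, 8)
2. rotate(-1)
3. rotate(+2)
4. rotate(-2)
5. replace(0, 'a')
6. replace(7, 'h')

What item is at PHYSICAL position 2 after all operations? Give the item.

Answer: C

Derivation:
After op 1 (swap(0, 8)): offset=0, physical=[I,B,C,D,E,F,G,H,A], logical=[I,B,C,D,E,F,G,H,A]
After op 2 (rotate(-1)): offset=8, physical=[I,B,C,D,E,F,G,H,A], logical=[A,I,B,C,D,E,F,G,H]
After op 3 (rotate(+2)): offset=1, physical=[I,B,C,D,E,F,G,H,A], logical=[B,C,D,E,F,G,H,A,I]
After op 4 (rotate(-2)): offset=8, physical=[I,B,C,D,E,F,G,H,A], logical=[A,I,B,C,D,E,F,G,H]
After op 5 (replace(0, 'a')): offset=8, physical=[I,B,C,D,E,F,G,H,a], logical=[a,I,B,C,D,E,F,G,H]
After op 6 (replace(7, 'h')): offset=8, physical=[I,B,C,D,E,F,h,H,a], logical=[a,I,B,C,D,E,F,h,H]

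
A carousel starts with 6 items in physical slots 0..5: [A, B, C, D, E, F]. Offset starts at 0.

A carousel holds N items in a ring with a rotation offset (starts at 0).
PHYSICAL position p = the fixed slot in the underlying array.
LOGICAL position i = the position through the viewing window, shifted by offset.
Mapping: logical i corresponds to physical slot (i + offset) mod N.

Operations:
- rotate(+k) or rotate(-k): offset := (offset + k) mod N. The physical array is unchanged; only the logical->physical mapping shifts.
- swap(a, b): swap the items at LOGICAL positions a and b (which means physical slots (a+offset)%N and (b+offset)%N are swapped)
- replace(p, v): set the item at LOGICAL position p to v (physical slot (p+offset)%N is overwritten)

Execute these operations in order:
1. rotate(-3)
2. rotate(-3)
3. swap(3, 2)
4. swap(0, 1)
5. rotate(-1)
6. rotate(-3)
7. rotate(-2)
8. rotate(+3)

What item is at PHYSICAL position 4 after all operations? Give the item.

Answer: E

Derivation:
After op 1 (rotate(-3)): offset=3, physical=[A,B,C,D,E,F], logical=[D,E,F,A,B,C]
After op 2 (rotate(-3)): offset=0, physical=[A,B,C,D,E,F], logical=[A,B,C,D,E,F]
After op 3 (swap(3, 2)): offset=0, physical=[A,B,D,C,E,F], logical=[A,B,D,C,E,F]
After op 4 (swap(0, 1)): offset=0, physical=[B,A,D,C,E,F], logical=[B,A,D,C,E,F]
After op 5 (rotate(-1)): offset=5, physical=[B,A,D,C,E,F], logical=[F,B,A,D,C,E]
After op 6 (rotate(-3)): offset=2, physical=[B,A,D,C,E,F], logical=[D,C,E,F,B,A]
After op 7 (rotate(-2)): offset=0, physical=[B,A,D,C,E,F], logical=[B,A,D,C,E,F]
After op 8 (rotate(+3)): offset=3, physical=[B,A,D,C,E,F], logical=[C,E,F,B,A,D]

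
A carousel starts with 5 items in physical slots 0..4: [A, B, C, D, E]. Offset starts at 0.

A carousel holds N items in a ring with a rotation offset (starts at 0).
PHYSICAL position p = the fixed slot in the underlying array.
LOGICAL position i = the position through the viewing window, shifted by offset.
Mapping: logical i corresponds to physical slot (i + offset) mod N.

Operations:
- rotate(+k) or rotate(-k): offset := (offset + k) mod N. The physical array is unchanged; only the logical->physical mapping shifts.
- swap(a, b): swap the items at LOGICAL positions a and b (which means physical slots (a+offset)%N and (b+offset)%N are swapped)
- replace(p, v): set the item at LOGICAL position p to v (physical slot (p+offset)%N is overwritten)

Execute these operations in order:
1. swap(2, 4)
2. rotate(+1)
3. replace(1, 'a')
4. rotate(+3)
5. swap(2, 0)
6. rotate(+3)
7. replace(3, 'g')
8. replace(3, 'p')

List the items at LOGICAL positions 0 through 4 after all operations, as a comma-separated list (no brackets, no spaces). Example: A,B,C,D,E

After op 1 (swap(2, 4)): offset=0, physical=[A,B,E,D,C], logical=[A,B,E,D,C]
After op 2 (rotate(+1)): offset=1, physical=[A,B,E,D,C], logical=[B,E,D,C,A]
After op 3 (replace(1, 'a')): offset=1, physical=[A,B,a,D,C], logical=[B,a,D,C,A]
After op 4 (rotate(+3)): offset=4, physical=[A,B,a,D,C], logical=[C,A,B,a,D]
After op 5 (swap(2, 0)): offset=4, physical=[A,C,a,D,B], logical=[B,A,C,a,D]
After op 6 (rotate(+3)): offset=2, physical=[A,C,a,D,B], logical=[a,D,B,A,C]
After op 7 (replace(3, 'g')): offset=2, physical=[g,C,a,D,B], logical=[a,D,B,g,C]
After op 8 (replace(3, 'p')): offset=2, physical=[p,C,a,D,B], logical=[a,D,B,p,C]

Answer: a,D,B,p,C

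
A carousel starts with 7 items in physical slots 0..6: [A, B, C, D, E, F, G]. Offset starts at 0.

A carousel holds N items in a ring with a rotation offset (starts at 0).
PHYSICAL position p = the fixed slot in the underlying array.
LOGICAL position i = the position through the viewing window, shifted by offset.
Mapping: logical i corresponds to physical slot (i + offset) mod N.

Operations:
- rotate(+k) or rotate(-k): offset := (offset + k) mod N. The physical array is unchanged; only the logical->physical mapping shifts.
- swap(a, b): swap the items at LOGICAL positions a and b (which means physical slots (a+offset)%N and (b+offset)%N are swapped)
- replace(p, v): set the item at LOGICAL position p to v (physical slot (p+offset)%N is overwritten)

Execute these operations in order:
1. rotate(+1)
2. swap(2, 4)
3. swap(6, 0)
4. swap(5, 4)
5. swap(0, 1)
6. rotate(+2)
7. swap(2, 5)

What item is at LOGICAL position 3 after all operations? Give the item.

Answer: D

Derivation:
After op 1 (rotate(+1)): offset=1, physical=[A,B,C,D,E,F,G], logical=[B,C,D,E,F,G,A]
After op 2 (swap(2, 4)): offset=1, physical=[A,B,C,F,E,D,G], logical=[B,C,F,E,D,G,A]
After op 3 (swap(6, 0)): offset=1, physical=[B,A,C,F,E,D,G], logical=[A,C,F,E,D,G,B]
After op 4 (swap(5, 4)): offset=1, physical=[B,A,C,F,E,G,D], logical=[A,C,F,E,G,D,B]
After op 5 (swap(0, 1)): offset=1, physical=[B,C,A,F,E,G,D], logical=[C,A,F,E,G,D,B]
After op 6 (rotate(+2)): offset=3, physical=[B,C,A,F,E,G,D], logical=[F,E,G,D,B,C,A]
After op 7 (swap(2, 5)): offset=3, physical=[B,G,A,F,E,C,D], logical=[F,E,C,D,B,G,A]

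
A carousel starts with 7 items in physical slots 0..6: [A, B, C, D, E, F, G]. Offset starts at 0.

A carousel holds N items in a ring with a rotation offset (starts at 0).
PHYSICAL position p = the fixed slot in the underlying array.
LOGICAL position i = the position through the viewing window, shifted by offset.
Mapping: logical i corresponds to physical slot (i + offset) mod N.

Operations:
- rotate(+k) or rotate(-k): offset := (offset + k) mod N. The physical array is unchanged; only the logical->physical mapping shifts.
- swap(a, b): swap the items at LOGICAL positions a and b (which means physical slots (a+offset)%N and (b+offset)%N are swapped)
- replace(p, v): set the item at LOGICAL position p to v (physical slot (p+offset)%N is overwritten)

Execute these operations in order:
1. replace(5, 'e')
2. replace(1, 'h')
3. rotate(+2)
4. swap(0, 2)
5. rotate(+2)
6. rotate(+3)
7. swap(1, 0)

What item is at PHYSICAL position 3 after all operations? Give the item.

Answer: D

Derivation:
After op 1 (replace(5, 'e')): offset=0, physical=[A,B,C,D,E,e,G], logical=[A,B,C,D,E,e,G]
After op 2 (replace(1, 'h')): offset=0, physical=[A,h,C,D,E,e,G], logical=[A,h,C,D,E,e,G]
After op 3 (rotate(+2)): offset=2, physical=[A,h,C,D,E,e,G], logical=[C,D,E,e,G,A,h]
After op 4 (swap(0, 2)): offset=2, physical=[A,h,E,D,C,e,G], logical=[E,D,C,e,G,A,h]
After op 5 (rotate(+2)): offset=4, physical=[A,h,E,D,C,e,G], logical=[C,e,G,A,h,E,D]
After op 6 (rotate(+3)): offset=0, physical=[A,h,E,D,C,e,G], logical=[A,h,E,D,C,e,G]
After op 7 (swap(1, 0)): offset=0, physical=[h,A,E,D,C,e,G], logical=[h,A,E,D,C,e,G]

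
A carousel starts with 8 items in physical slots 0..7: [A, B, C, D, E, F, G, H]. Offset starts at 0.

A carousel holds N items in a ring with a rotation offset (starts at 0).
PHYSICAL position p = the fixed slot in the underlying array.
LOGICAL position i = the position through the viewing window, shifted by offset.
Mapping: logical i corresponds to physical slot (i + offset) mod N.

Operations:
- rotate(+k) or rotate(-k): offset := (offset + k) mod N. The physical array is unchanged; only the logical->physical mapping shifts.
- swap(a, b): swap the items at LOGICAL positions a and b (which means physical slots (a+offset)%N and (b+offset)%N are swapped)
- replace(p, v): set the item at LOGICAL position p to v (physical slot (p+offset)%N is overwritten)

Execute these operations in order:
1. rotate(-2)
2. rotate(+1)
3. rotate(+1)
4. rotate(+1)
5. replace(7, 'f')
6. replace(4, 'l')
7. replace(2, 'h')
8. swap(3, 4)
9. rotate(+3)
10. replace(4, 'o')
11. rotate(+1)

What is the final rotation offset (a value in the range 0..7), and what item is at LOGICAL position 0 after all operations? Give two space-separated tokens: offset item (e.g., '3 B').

Answer: 5 E

Derivation:
After op 1 (rotate(-2)): offset=6, physical=[A,B,C,D,E,F,G,H], logical=[G,H,A,B,C,D,E,F]
After op 2 (rotate(+1)): offset=7, physical=[A,B,C,D,E,F,G,H], logical=[H,A,B,C,D,E,F,G]
After op 3 (rotate(+1)): offset=0, physical=[A,B,C,D,E,F,G,H], logical=[A,B,C,D,E,F,G,H]
After op 4 (rotate(+1)): offset=1, physical=[A,B,C,D,E,F,G,H], logical=[B,C,D,E,F,G,H,A]
After op 5 (replace(7, 'f')): offset=1, physical=[f,B,C,D,E,F,G,H], logical=[B,C,D,E,F,G,H,f]
After op 6 (replace(4, 'l')): offset=1, physical=[f,B,C,D,E,l,G,H], logical=[B,C,D,E,l,G,H,f]
After op 7 (replace(2, 'h')): offset=1, physical=[f,B,C,h,E,l,G,H], logical=[B,C,h,E,l,G,H,f]
After op 8 (swap(3, 4)): offset=1, physical=[f,B,C,h,l,E,G,H], logical=[B,C,h,l,E,G,H,f]
After op 9 (rotate(+3)): offset=4, physical=[f,B,C,h,l,E,G,H], logical=[l,E,G,H,f,B,C,h]
After op 10 (replace(4, 'o')): offset=4, physical=[o,B,C,h,l,E,G,H], logical=[l,E,G,H,o,B,C,h]
After op 11 (rotate(+1)): offset=5, physical=[o,B,C,h,l,E,G,H], logical=[E,G,H,o,B,C,h,l]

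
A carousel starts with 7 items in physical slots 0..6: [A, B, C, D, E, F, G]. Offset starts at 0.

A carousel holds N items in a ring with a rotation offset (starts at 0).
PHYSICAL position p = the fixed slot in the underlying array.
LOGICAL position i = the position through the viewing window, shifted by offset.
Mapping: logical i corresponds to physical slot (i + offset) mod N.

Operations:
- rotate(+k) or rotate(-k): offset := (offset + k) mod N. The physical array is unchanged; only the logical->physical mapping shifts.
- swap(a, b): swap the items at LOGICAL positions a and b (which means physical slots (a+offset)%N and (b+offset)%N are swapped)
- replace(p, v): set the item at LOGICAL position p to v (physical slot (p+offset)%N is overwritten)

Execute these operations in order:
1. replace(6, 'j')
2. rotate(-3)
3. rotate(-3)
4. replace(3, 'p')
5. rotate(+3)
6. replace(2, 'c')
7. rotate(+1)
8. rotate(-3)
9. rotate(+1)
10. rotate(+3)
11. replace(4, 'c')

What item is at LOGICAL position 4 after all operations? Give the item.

After op 1 (replace(6, 'j')): offset=0, physical=[A,B,C,D,E,F,j], logical=[A,B,C,D,E,F,j]
After op 2 (rotate(-3)): offset=4, physical=[A,B,C,D,E,F,j], logical=[E,F,j,A,B,C,D]
After op 3 (rotate(-3)): offset=1, physical=[A,B,C,D,E,F,j], logical=[B,C,D,E,F,j,A]
After op 4 (replace(3, 'p')): offset=1, physical=[A,B,C,D,p,F,j], logical=[B,C,D,p,F,j,A]
After op 5 (rotate(+3)): offset=4, physical=[A,B,C,D,p,F,j], logical=[p,F,j,A,B,C,D]
After op 6 (replace(2, 'c')): offset=4, physical=[A,B,C,D,p,F,c], logical=[p,F,c,A,B,C,D]
After op 7 (rotate(+1)): offset=5, physical=[A,B,C,D,p,F,c], logical=[F,c,A,B,C,D,p]
After op 8 (rotate(-3)): offset=2, physical=[A,B,C,D,p,F,c], logical=[C,D,p,F,c,A,B]
After op 9 (rotate(+1)): offset=3, physical=[A,B,C,D,p,F,c], logical=[D,p,F,c,A,B,C]
After op 10 (rotate(+3)): offset=6, physical=[A,B,C,D,p,F,c], logical=[c,A,B,C,D,p,F]
After op 11 (replace(4, 'c')): offset=6, physical=[A,B,C,c,p,F,c], logical=[c,A,B,C,c,p,F]

Answer: c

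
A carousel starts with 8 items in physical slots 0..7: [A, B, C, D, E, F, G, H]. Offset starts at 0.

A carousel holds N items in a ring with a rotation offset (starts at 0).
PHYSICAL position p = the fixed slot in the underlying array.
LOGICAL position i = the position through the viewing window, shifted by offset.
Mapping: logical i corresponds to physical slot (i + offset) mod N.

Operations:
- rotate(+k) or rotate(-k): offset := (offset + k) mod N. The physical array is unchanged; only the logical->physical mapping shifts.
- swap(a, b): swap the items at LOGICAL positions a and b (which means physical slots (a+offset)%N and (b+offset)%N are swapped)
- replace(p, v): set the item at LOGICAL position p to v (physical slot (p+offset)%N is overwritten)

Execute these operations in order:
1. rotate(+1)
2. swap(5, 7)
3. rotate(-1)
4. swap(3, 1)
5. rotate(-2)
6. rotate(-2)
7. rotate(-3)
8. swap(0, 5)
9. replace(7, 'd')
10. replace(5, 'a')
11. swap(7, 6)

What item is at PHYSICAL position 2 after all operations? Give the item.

Answer: C

Derivation:
After op 1 (rotate(+1)): offset=1, physical=[A,B,C,D,E,F,G,H], logical=[B,C,D,E,F,G,H,A]
After op 2 (swap(5, 7)): offset=1, physical=[G,B,C,D,E,F,A,H], logical=[B,C,D,E,F,A,H,G]
After op 3 (rotate(-1)): offset=0, physical=[G,B,C,D,E,F,A,H], logical=[G,B,C,D,E,F,A,H]
After op 4 (swap(3, 1)): offset=0, physical=[G,D,C,B,E,F,A,H], logical=[G,D,C,B,E,F,A,H]
After op 5 (rotate(-2)): offset=6, physical=[G,D,C,B,E,F,A,H], logical=[A,H,G,D,C,B,E,F]
After op 6 (rotate(-2)): offset=4, physical=[G,D,C,B,E,F,A,H], logical=[E,F,A,H,G,D,C,B]
After op 7 (rotate(-3)): offset=1, physical=[G,D,C,B,E,F,A,H], logical=[D,C,B,E,F,A,H,G]
After op 8 (swap(0, 5)): offset=1, physical=[G,A,C,B,E,F,D,H], logical=[A,C,B,E,F,D,H,G]
After op 9 (replace(7, 'd')): offset=1, physical=[d,A,C,B,E,F,D,H], logical=[A,C,B,E,F,D,H,d]
After op 10 (replace(5, 'a')): offset=1, physical=[d,A,C,B,E,F,a,H], logical=[A,C,B,E,F,a,H,d]
After op 11 (swap(7, 6)): offset=1, physical=[H,A,C,B,E,F,a,d], logical=[A,C,B,E,F,a,d,H]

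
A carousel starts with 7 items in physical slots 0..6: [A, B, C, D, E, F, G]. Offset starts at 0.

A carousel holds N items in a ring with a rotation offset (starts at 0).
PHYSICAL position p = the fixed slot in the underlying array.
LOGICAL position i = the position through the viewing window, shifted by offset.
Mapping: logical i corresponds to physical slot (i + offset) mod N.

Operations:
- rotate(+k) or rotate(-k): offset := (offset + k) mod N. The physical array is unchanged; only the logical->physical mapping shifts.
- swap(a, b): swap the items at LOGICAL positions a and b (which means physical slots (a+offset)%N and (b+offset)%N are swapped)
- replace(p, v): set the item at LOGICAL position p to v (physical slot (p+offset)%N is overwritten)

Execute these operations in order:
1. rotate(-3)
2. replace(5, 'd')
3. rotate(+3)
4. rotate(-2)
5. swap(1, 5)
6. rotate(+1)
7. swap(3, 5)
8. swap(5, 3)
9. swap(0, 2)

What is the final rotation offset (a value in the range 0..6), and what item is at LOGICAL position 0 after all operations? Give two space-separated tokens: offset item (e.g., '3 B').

After op 1 (rotate(-3)): offset=4, physical=[A,B,C,D,E,F,G], logical=[E,F,G,A,B,C,D]
After op 2 (replace(5, 'd')): offset=4, physical=[A,B,d,D,E,F,G], logical=[E,F,G,A,B,d,D]
After op 3 (rotate(+3)): offset=0, physical=[A,B,d,D,E,F,G], logical=[A,B,d,D,E,F,G]
After op 4 (rotate(-2)): offset=5, physical=[A,B,d,D,E,F,G], logical=[F,G,A,B,d,D,E]
After op 5 (swap(1, 5)): offset=5, physical=[A,B,d,G,E,F,D], logical=[F,D,A,B,d,G,E]
After op 6 (rotate(+1)): offset=6, physical=[A,B,d,G,E,F,D], logical=[D,A,B,d,G,E,F]
After op 7 (swap(3, 5)): offset=6, physical=[A,B,E,G,d,F,D], logical=[D,A,B,E,G,d,F]
After op 8 (swap(5, 3)): offset=6, physical=[A,B,d,G,E,F,D], logical=[D,A,B,d,G,E,F]
After op 9 (swap(0, 2)): offset=6, physical=[A,D,d,G,E,F,B], logical=[B,A,D,d,G,E,F]

Answer: 6 B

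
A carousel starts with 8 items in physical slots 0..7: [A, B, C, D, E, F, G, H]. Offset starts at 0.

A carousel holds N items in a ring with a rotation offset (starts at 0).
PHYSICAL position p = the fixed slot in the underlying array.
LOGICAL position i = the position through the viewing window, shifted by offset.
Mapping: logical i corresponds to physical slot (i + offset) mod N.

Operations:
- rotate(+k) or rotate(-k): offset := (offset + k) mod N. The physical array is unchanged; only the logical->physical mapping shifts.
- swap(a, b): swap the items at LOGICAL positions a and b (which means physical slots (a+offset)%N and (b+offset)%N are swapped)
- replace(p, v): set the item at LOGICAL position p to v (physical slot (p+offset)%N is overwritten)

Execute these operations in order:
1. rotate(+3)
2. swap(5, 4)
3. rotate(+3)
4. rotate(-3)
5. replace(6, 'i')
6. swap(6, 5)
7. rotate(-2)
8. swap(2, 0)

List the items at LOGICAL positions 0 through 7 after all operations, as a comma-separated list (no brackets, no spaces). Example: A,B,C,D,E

After op 1 (rotate(+3)): offset=3, physical=[A,B,C,D,E,F,G,H], logical=[D,E,F,G,H,A,B,C]
After op 2 (swap(5, 4)): offset=3, physical=[H,B,C,D,E,F,G,A], logical=[D,E,F,G,A,H,B,C]
After op 3 (rotate(+3)): offset=6, physical=[H,B,C,D,E,F,G,A], logical=[G,A,H,B,C,D,E,F]
After op 4 (rotate(-3)): offset=3, physical=[H,B,C,D,E,F,G,A], logical=[D,E,F,G,A,H,B,C]
After op 5 (replace(6, 'i')): offset=3, physical=[H,i,C,D,E,F,G,A], logical=[D,E,F,G,A,H,i,C]
After op 6 (swap(6, 5)): offset=3, physical=[i,H,C,D,E,F,G,A], logical=[D,E,F,G,A,i,H,C]
After op 7 (rotate(-2)): offset=1, physical=[i,H,C,D,E,F,G,A], logical=[H,C,D,E,F,G,A,i]
After op 8 (swap(2, 0)): offset=1, physical=[i,D,C,H,E,F,G,A], logical=[D,C,H,E,F,G,A,i]

Answer: D,C,H,E,F,G,A,i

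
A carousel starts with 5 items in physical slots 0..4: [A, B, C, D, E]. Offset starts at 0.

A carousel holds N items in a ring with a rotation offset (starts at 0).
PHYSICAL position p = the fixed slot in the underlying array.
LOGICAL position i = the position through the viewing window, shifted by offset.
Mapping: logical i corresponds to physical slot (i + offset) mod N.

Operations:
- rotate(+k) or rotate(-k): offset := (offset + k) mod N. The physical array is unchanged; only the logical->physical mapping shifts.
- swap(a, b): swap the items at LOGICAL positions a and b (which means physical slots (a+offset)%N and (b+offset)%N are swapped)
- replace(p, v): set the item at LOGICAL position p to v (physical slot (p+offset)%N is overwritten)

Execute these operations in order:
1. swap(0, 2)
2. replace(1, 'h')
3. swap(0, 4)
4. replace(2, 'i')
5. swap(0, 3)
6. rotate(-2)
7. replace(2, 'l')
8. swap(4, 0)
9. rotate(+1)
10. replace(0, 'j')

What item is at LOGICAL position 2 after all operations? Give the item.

Answer: h

Derivation:
After op 1 (swap(0, 2)): offset=0, physical=[C,B,A,D,E], logical=[C,B,A,D,E]
After op 2 (replace(1, 'h')): offset=0, physical=[C,h,A,D,E], logical=[C,h,A,D,E]
After op 3 (swap(0, 4)): offset=0, physical=[E,h,A,D,C], logical=[E,h,A,D,C]
After op 4 (replace(2, 'i')): offset=0, physical=[E,h,i,D,C], logical=[E,h,i,D,C]
After op 5 (swap(0, 3)): offset=0, physical=[D,h,i,E,C], logical=[D,h,i,E,C]
After op 6 (rotate(-2)): offset=3, physical=[D,h,i,E,C], logical=[E,C,D,h,i]
After op 7 (replace(2, 'l')): offset=3, physical=[l,h,i,E,C], logical=[E,C,l,h,i]
After op 8 (swap(4, 0)): offset=3, physical=[l,h,E,i,C], logical=[i,C,l,h,E]
After op 9 (rotate(+1)): offset=4, physical=[l,h,E,i,C], logical=[C,l,h,E,i]
After op 10 (replace(0, 'j')): offset=4, physical=[l,h,E,i,j], logical=[j,l,h,E,i]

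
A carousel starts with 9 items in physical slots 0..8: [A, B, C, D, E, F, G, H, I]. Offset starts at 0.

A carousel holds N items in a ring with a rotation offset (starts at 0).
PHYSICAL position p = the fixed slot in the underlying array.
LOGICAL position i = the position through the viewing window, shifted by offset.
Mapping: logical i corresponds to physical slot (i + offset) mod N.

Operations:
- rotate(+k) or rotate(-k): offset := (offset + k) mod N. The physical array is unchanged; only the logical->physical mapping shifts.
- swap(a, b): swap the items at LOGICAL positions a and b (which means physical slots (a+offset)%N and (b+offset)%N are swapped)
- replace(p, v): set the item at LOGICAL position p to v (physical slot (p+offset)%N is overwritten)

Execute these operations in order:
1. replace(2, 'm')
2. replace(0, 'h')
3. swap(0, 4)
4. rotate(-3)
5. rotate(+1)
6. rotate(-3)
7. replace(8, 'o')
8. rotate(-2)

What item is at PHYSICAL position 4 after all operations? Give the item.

After op 1 (replace(2, 'm')): offset=0, physical=[A,B,m,D,E,F,G,H,I], logical=[A,B,m,D,E,F,G,H,I]
After op 2 (replace(0, 'h')): offset=0, physical=[h,B,m,D,E,F,G,H,I], logical=[h,B,m,D,E,F,G,H,I]
After op 3 (swap(0, 4)): offset=0, physical=[E,B,m,D,h,F,G,H,I], logical=[E,B,m,D,h,F,G,H,I]
After op 4 (rotate(-3)): offset=6, physical=[E,B,m,D,h,F,G,H,I], logical=[G,H,I,E,B,m,D,h,F]
After op 5 (rotate(+1)): offset=7, physical=[E,B,m,D,h,F,G,H,I], logical=[H,I,E,B,m,D,h,F,G]
After op 6 (rotate(-3)): offset=4, physical=[E,B,m,D,h,F,G,H,I], logical=[h,F,G,H,I,E,B,m,D]
After op 7 (replace(8, 'o')): offset=4, physical=[E,B,m,o,h,F,G,H,I], logical=[h,F,G,H,I,E,B,m,o]
After op 8 (rotate(-2)): offset=2, physical=[E,B,m,o,h,F,G,H,I], logical=[m,o,h,F,G,H,I,E,B]

Answer: h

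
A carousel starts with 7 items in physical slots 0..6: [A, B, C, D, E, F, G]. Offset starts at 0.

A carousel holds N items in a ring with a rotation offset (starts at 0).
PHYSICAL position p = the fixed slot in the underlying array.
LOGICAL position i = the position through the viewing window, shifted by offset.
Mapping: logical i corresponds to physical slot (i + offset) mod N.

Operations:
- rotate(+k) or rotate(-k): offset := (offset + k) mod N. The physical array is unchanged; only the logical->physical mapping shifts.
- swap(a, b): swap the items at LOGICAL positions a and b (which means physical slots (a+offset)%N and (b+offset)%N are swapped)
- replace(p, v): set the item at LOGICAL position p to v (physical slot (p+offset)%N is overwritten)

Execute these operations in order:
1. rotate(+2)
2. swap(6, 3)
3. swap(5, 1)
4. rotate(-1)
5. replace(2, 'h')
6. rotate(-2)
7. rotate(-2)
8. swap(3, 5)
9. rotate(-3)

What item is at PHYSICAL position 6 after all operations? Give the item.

Answer: G

Derivation:
After op 1 (rotate(+2)): offset=2, physical=[A,B,C,D,E,F,G], logical=[C,D,E,F,G,A,B]
After op 2 (swap(6, 3)): offset=2, physical=[A,F,C,D,E,B,G], logical=[C,D,E,B,G,A,F]
After op 3 (swap(5, 1)): offset=2, physical=[D,F,C,A,E,B,G], logical=[C,A,E,B,G,D,F]
After op 4 (rotate(-1)): offset=1, physical=[D,F,C,A,E,B,G], logical=[F,C,A,E,B,G,D]
After op 5 (replace(2, 'h')): offset=1, physical=[D,F,C,h,E,B,G], logical=[F,C,h,E,B,G,D]
After op 6 (rotate(-2)): offset=6, physical=[D,F,C,h,E,B,G], logical=[G,D,F,C,h,E,B]
After op 7 (rotate(-2)): offset=4, physical=[D,F,C,h,E,B,G], logical=[E,B,G,D,F,C,h]
After op 8 (swap(3, 5)): offset=4, physical=[C,F,D,h,E,B,G], logical=[E,B,G,C,F,D,h]
After op 9 (rotate(-3)): offset=1, physical=[C,F,D,h,E,B,G], logical=[F,D,h,E,B,G,C]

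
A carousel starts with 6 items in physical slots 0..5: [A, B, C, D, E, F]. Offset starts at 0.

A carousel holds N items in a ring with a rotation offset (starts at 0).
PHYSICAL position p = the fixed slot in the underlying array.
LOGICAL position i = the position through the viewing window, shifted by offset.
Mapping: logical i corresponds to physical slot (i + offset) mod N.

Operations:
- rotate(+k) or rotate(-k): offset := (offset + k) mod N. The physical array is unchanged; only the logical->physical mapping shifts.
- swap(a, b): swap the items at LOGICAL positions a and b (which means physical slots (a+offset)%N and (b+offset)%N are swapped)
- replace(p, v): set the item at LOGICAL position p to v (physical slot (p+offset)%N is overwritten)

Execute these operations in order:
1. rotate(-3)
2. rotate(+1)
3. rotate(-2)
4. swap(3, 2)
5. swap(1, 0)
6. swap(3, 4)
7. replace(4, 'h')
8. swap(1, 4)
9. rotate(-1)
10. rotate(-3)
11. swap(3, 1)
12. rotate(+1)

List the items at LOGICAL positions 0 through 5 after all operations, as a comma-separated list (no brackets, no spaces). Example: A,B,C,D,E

Answer: B,C,A,D,h,F

Derivation:
After op 1 (rotate(-3)): offset=3, physical=[A,B,C,D,E,F], logical=[D,E,F,A,B,C]
After op 2 (rotate(+1)): offset=4, physical=[A,B,C,D,E,F], logical=[E,F,A,B,C,D]
After op 3 (rotate(-2)): offset=2, physical=[A,B,C,D,E,F], logical=[C,D,E,F,A,B]
After op 4 (swap(3, 2)): offset=2, physical=[A,B,C,D,F,E], logical=[C,D,F,E,A,B]
After op 5 (swap(1, 0)): offset=2, physical=[A,B,D,C,F,E], logical=[D,C,F,E,A,B]
After op 6 (swap(3, 4)): offset=2, physical=[E,B,D,C,F,A], logical=[D,C,F,A,E,B]
After op 7 (replace(4, 'h')): offset=2, physical=[h,B,D,C,F,A], logical=[D,C,F,A,h,B]
After op 8 (swap(1, 4)): offset=2, physical=[C,B,D,h,F,A], logical=[D,h,F,A,C,B]
After op 9 (rotate(-1)): offset=1, physical=[C,B,D,h,F,A], logical=[B,D,h,F,A,C]
After op 10 (rotate(-3)): offset=4, physical=[C,B,D,h,F,A], logical=[F,A,C,B,D,h]
After op 11 (swap(3, 1)): offset=4, physical=[C,A,D,h,F,B], logical=[F,B,C,A,D,h]
After op 12 (rotate(+1)): offset=5, physical=[C,A,D,h,F,B], logical=[B,C,A,D,h,F]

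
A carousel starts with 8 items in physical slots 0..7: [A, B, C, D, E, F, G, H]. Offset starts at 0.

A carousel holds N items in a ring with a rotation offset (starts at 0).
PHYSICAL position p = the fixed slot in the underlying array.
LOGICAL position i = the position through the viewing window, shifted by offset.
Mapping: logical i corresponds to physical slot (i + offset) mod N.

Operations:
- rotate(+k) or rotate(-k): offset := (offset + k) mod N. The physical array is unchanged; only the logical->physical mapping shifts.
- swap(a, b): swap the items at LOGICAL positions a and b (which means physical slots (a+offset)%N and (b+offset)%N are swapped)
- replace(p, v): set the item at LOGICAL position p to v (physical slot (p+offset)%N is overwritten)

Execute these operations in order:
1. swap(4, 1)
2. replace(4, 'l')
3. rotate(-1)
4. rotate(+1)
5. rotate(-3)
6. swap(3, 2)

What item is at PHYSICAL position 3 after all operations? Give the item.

After op 1 (swap(4, 1)): offset=0, physical=[A,E,C,D,B,F,G,H], logical=[A,E,C,D,B,F,G,H]
After op 2 (replace(4, 'l')): offset=0, physical=[A,E,C,D,l,F,G,H], logical=[A,E,C,D,l,F,G,H]
After op 3 (rotate(-1)): offset=7, physical=[A,E,C,D,l,F,G,H], logical=[H,A,E,C,D,l,F,G]
After op 4 (rotate(+1)): offset=0, physical=[A,E,C,D,l,F,G,H], logical=[A,E,C,D,l,F,G,H]
After op 5 (rotate(-3)): offset=5, physical=[A,E,C,D,l,F,G,H], logical=[F,G,H,A,E,C,D,l]
After op 6 (swap(3, 2)): offset=5, physical=[H,E,C,D,l,F,G,A], logical=[F,G,A,H,E,C,D,l]

Answer: D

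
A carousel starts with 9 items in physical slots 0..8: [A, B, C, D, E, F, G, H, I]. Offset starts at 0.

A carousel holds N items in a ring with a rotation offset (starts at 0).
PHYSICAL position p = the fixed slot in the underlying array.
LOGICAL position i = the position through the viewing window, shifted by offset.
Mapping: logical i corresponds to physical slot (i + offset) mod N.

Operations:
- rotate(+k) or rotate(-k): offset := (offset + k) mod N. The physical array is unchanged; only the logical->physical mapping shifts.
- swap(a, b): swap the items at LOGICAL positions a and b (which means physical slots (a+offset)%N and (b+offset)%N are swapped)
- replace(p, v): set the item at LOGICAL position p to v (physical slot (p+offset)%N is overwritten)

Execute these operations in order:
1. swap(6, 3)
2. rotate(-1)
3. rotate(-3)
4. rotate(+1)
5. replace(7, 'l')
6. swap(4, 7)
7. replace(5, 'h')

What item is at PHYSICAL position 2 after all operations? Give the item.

After op 1 (swap(6, 3)): offset=0, physical=[A,B,C,G,E,F,D,H,I], logical=[A,B,C,G,E,F,D,H,I]
After op 2 (rotate(-1)): offset=8, physical=[A,B,C,G,E,F,D,H,I], logical=[I,A,B,C,G,E,F,D,H]
After op 3 (rotate(-3)): offset=5, physical=[A,B,C,G,E,F,D,H,I], logical=[F,D,H,I,A,B,C,G,E]
After op 4 (rotate(+1)): offset=6, physical=[A,B,C,G,E,F,D,H,I], logical=[D,H,I,A,B,C,G,E,F]
After op 5 (replace(7, 'l')): offset=6, physical=[A,B,C,G,l,F,D,H,I], logical=[D,H,I,A,B,C,G,l,F]
After op 6 (swap(4, 7)): offset=6, physical=[A,l,C,G,B,F,D,H,I], logical=[D,H,I,A,l,C,G,B,F]
After op 7 (replace(5, 'h')): offset=6, physical=[A,l,h,G,B,F,D,H,I], logical=[D,H,I,A,l,h,G,B,F]

Answer: h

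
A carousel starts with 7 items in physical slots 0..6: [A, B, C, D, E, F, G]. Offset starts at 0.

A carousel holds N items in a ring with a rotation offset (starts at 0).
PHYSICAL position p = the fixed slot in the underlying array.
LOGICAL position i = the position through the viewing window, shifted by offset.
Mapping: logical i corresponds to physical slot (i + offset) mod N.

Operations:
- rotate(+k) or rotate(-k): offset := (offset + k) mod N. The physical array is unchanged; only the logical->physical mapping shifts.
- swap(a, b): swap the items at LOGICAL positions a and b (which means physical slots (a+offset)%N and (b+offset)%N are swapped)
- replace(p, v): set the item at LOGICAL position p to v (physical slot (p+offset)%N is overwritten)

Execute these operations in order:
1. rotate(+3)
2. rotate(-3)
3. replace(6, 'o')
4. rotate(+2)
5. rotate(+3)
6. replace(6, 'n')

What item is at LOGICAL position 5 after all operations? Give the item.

Answer: D

Derivation:
After op 1 (rotate(+3)): offset=3, physical=[A,B,C,D,E,F,G], logical=[D,E,F,G,A,B,C]
After op 2 (rotate(-3)): offset=0, physical=[A,B,C,D,E,F,G], logical=[A,B,C,D,E,F,G]
After op 3 (replace(6, 'o')): offset=0, physical=[A,B,C,D,E,F,o], logical=[A,B,C,D,E,F,o]
After op 4 (rotate(+2)): offset=2, physical=[A,B,C,D,E,F,o], logical=[C,D,E,F,o,A,B]
After op 5 (rotate(+3)): offset=5, physical=[A,B,C,D,E,F,o], logical=[F,o,A,B,C,D,E]
After op 6 (replace(6, 'n')): offset=5, physical=[A,B,C,D,n,F,o], logical=[F,o,A,B,C,D,n]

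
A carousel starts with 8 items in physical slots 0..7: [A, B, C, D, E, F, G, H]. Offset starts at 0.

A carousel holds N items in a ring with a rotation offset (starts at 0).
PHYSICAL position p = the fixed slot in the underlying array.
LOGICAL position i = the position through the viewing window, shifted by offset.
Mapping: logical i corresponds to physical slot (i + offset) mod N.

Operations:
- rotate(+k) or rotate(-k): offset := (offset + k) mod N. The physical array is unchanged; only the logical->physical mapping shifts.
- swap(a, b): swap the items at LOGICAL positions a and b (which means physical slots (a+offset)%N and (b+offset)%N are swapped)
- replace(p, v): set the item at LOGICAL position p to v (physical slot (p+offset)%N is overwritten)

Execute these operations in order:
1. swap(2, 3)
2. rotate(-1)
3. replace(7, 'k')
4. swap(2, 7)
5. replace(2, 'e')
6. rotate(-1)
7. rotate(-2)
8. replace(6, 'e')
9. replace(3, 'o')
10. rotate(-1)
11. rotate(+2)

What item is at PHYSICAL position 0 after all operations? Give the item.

After op 1 (swap(2, 3)): offset=0, physical=[A,B,D,C,E,F,G,H], logical=[A,B,D,C,E,F,G,H]
After op 2 (rotate(-1)): offset=7, physical=[A,B,D,C,E,F,G,H], logical=[H,A,B,D,C,E,F,G]
After op 3 (replace(7, 'k')): offset=7, physical=[A,B,D,C,E,F,k,H], logical=[H,A,B,D,C,E,F,k]
After op 4 (swap(2, 7)): offset=7, physical=[A,k,D,C,E,F,B,H], logical=[H,A,k,D,C,E,F,B]
After op 5 (replace(2, 'e')): offset=7, physical=[A,e,D,C,E,F,B,H], logical=[H,A,e,D,C,E,F,B]
After op 6 (rotate(-1)): offset=6, physical=[A,e,D,C,E,F,B,H], logical=[B,H,A,e,D,C,E,F]
After op 7 (rotate(-2)): offset=4, physical=[A,e,D,C,E,F,B,H], logical=[E,F,B,H,A,e,D,C]
After op 8 (replace(6, 'e')): offset=4, physical=[A,e,e,C,E,F,B,H], logical=[E,F,B,H,A,e,e,C]
After op 9 (replace(3, 'o')): offset=4, physical=[A,e,e,C,E,F,B,o], logical=[E,F,B,o,A,e,e,C]
After op 10 (rotate(-1)): offset=3, physical=[A,e,e,C,E,F,B,o], logical=[C,E,F,B,o,A,e,e]
After op 11 (rotate(+2)): offset=5, physical=[A,e,e,C,E,F,B,o], logical=[F,B,o,A,e,e,C,E]

Answer: A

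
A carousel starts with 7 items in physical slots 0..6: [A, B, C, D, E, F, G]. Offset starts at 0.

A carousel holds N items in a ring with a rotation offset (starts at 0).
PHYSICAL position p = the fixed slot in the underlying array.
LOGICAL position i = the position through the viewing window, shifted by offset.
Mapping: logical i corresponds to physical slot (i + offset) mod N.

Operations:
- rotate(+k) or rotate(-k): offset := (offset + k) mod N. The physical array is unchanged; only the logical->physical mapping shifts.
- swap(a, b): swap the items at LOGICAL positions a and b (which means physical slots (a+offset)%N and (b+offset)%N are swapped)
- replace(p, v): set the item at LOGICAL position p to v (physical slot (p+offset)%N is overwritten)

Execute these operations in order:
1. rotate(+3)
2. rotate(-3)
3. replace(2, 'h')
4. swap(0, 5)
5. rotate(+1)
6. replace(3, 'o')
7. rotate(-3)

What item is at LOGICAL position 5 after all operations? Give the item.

Answer: D

Derivation:
After op 1 (rotate(+3)): offset=3, physical=[A,B,C,D,E,F,G], logical=[D,E,F,G,A,B,C]
After op 2 (rotate(-3)): offset=0, physical=[A,B,C,D,E,F,G], logical=[A,B,C,D,E,F,G]
After op 3 (replace(2, 'h')): offset=0, physical=[A,B,h,D,E,F,G], logical=[A,B,h,D,E,F,G]
After op 4 (swap(0, 5)): offset=0, physical=[F,B,h,D,E,A,G], logical=[F,B,h,D,E,A,G]
After op 5 (rotate(+1)): offset=1, physical=[F,B,h,D,E,A,G], logical=[B,h,D,E,A,G,F]
After op 6 (replace(3, 'o')): offset=1, physical=[F,B,h,D,o,A,G], logical=[B,h,D,o,A,G,F]
After op 7 (rotate(-3)): offset=5, physical=[F,B,h,D,o,A,G], logical=[A,G,F,B,h,D,o]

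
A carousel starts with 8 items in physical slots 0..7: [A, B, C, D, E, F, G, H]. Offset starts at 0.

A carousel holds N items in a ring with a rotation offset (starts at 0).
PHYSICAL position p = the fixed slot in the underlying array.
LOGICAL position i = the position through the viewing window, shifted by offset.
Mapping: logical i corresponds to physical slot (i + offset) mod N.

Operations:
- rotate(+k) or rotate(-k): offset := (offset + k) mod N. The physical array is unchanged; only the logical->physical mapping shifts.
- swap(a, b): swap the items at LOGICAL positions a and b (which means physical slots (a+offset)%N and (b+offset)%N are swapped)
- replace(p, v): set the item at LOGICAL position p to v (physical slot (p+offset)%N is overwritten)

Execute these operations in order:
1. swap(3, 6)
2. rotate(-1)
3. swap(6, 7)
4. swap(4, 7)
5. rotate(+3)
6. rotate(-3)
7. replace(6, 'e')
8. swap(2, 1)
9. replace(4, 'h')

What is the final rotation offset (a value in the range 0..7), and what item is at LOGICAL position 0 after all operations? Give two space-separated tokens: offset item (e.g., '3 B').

Answer: 7 H

Derivation:
After op 1 (swap(3, 6)): offset=0, physical=[A,B,C,G,E,F,D,H], logical=[A,B,C,G,E,F,D,H]
After op 2 (rotate(-1)): offset=7, physical=[A,B,C,G,E,F,D,H], logical=[H,A,B,C,G,E,F,D]
After op 3 (swap(6, 7)): offset=7, physical=[A,B,C,G,E,D,F,H], logical=[H,A,B,C,G,E,D,F]
After op 4 (swap(4, 7)): offset=7, physical=[A,B,C,F,E,D,G,H], logical=[H,A,B,C,F,E,D,G]
After op 5 (rotate(+3)): offset=2, physical=[A,B,C,F,E,D,G,H], logical=[C,F,E,D,G,H,A,B]
After op 6 (rotate(-3)): offset=7, physical=[A,B,C,F,E,D,G,H], logical=[H,A,B,C,F,E,D,G]
After op 7 (replace(6, 'e')): offset=7, physical=[A,B,C,F,E,e,G,H], logical=[H,A,B,C,F,E,e,G]
After op 8 (swap(2, 1)): offset=7, physical=[B,A,C,F,E,e,G,H], logical=[H,B,A,C,F,E,e,G]
After op 9 (replace(4, 'h')): offset=7, physical=[B,A,C,h,E,e,G,H], logical=[H,B,A,C,h,E,e,G]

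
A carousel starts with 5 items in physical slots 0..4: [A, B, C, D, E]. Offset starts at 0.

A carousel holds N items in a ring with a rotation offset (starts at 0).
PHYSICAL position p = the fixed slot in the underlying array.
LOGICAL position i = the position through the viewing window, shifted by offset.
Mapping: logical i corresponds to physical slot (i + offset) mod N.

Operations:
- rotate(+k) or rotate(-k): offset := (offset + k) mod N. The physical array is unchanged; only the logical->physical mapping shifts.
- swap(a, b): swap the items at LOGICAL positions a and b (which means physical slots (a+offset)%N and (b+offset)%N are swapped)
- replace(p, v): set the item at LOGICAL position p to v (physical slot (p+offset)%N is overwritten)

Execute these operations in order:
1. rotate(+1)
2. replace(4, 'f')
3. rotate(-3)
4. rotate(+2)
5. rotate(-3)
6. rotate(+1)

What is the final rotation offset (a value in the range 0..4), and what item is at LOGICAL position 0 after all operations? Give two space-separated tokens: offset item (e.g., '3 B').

Answer: 3 D

Derivation:
After op 1 (rotate(+1)): offset=1, physical=[A,B,C,D,E], logical=[B,C,D,E,A]
After op 2 (replace(4, 'f')): offset=1, physical=[f,B,C,D,E], logical=[B,C,D,E,f]
After op 3 (rotate(-3)): offset=3, physical=[f,B,C,D,E], logical=[D,E,f,B,C]
After op 4 (rotate(+2)): offset=0, physical=[f,B,C,D,E], logical=[f,B,C,D,E]
After op 5 (rotate(-3)): offset=2, physical=[f,B,C,D,E], logical=[C,D,E,f,B]
After op 6 (rotate(+1)): offset=3, physical=[f,B,C,D,E], logical=[D,E,f,B,C]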